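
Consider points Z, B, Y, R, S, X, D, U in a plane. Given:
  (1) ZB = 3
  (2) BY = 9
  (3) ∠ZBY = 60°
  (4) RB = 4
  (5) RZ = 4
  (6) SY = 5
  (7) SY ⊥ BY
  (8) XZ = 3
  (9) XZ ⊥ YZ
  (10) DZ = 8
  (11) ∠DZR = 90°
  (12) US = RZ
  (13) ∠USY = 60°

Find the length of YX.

Step 1: By the law of cosines on triangle ZBY: ZY² = 3² + 9² − 2·3·9·cos(60°) = 63, so ZY = 3·√7.
Step 2: By the law of cosines on triangle YZX: YX² = (3·√7)² + 3² − 2·3·√7·3·cos(90°) = 72, so YX = 6·√2.

Therefore, the length of YX = 6·√2.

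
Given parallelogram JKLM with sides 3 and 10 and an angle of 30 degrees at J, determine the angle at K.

Consecutive angles are supplementary: angle K = 180 - 30 = 150 degrees.

150 degrees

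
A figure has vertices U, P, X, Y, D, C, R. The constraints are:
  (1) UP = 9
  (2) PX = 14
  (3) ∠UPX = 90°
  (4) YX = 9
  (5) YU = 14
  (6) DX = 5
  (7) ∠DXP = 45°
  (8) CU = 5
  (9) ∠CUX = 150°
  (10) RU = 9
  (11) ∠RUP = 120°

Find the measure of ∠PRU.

Step 1: By the law of cosines on triangle RUP: RP² = 9² + 9² − 2·9·9·cos(120°) = 243, so RP = 9·√3.
Step 2: By the inverse law of cosines on triangle PRU: cos(∠PRU) = ((9·√3)² + 9² − 9²) / (2·9·√3·9) = 243/280.59 = 0.866, so ∠PRU = 30°.

Therefore, the measure of angle ∠PRU = 30°.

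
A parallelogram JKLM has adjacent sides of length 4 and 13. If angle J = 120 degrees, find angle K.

In a parallelogram, consecutive angles are supplementary (sum to 180°).
angle K = 180 - angle J
angle K = 180 - 120
angle K = 60 degrees

60 degrees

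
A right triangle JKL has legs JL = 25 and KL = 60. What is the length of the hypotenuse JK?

JK = sqrt(25^2 + 60^2) = sqrt(4225) = 65

65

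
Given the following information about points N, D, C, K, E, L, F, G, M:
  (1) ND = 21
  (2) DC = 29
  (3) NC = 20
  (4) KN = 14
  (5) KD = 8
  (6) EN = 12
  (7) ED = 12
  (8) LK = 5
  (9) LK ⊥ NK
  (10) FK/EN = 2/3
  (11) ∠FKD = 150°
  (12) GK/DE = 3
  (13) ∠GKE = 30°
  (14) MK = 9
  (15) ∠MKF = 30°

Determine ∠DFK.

From the given relations: FK = 2/3·EN = 2/3·12 = 8.
Step 1: By the law of cosines on triangle FKD: FD² = 8² + 8² − 2·8·8·cos(150°) = 238.85, so FD ≈ 15.45.
Step 2: By the inverse law of cosines on triangle DFK: cos(∠DFK) = (15.45² + 8² − 8²) / (2·15.45·8) = 238.85/247.28 = 0.9659, so ∠DFK = 15°.

Therefore, the measure of angle ∠DFK = 15°.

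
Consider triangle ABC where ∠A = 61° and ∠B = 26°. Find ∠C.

By the triangle angle sum property, the three interior angles of any triangle add up to 180°.
We know angle A = 61° and angle B = 26°, so their sum is 87°.
Therefore angle C = 180° - 87° = 93°.

93 degrees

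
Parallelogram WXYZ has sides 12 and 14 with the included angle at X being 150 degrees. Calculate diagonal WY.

Law of cosines: d^2 = 12^2 + 14^2 - 2(12)(14)cos(150°) = 168*sqrt(3) + 340, so d = 2*sqrt(42*sqrt(3) + 85).

2*sqrt(42*sqrt(3) + 85)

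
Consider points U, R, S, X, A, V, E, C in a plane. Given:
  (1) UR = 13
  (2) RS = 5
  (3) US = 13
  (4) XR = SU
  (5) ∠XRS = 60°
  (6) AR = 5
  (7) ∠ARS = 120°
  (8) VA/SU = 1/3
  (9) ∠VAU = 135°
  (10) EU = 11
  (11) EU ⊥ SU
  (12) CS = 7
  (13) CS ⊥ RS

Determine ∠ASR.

Step 1: By the law of cosines on triangle SRA: SA² = 5² + 5² − 2·5·5·cos(120°) = 75, so SA = 5·√3.
Step 2: By the inverse law of cosines on triangle ASR: cos(∠ASR) = ((5·√3)² + 5² − 5²) / (2·5·√3·5) = 75/86.6 = 0.866, so ∠ASR = 30°.

Therefore, the measure of angle ∠ASR = 30°.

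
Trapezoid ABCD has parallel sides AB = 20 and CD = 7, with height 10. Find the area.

Area of a trapezoid = (base1 + base2) * height / 2
Area = (20 + 7) * 10 / 2
Area = 27 * 10 / 2
Area = 270 / 2
Area = 135

135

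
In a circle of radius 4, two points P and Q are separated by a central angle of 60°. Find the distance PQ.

Chord length = 2r sin(θ/2)
= 2 × 4 × sin(60°/2)
= 2 × 4 × sin(30°)
= 4

4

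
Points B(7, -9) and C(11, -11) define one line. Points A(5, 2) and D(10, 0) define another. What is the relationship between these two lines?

Slope of line 1: m1 = (-11 - -9)/(11 - 7) = -2/4 = -1/2
Slope of line 2: m2 = (0 - 2)/(10 - 5) = -2/5 = -2/5
m1 != m2 (-1/2 != -2/5), so not parallel.
m1 * m2 = (-1/2) * (-2/5) = 1/5 != -1, so not perpendicular.
The lines are neither parallel nor perpendicular.

Neither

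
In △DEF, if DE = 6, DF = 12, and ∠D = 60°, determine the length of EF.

When two sides and the included angle are known, the law of cosines gives the third side.
c^2 = a^2 + b^2 - 2ab cos(C) generalizes the Pythagorean theorem to non-right triangles.
Here: EF^2 = 36 + 144 - 144*(1/2) = 108
EF = 6*sqrt(3)

6*sqrt(3)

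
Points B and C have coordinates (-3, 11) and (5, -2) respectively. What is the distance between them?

The horizontal distance is |5 - -3| = 8 and the vertical distance is |-2 - 11| = 13.
By the Pythagorean theorem, d = sqrt(8^2 + 13^2) = sqrt(233).

sqrt(233)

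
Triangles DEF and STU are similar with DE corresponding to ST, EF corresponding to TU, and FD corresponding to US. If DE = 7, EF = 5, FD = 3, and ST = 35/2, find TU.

Since the triangles are similar, the ratio of corresponding sides is constant.
Scale factor k = ST / DE = 35/2 / 7 = 5/2
TU = k * EF = 5/2 * 5 = 25/2

25/2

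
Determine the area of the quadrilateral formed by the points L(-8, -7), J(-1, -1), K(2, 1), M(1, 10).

Shoelace: sum of cross terms = 94, Area = (1/2)|94| = 47

47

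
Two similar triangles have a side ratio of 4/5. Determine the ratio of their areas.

The ratio of areas of similar triangles equals the square of the side ratio.
Side ratio = 4:5
Area ratio = (4/5)^2 = 16/25 = 16:25

16:25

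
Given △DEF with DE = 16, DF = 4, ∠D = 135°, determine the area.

Area = (1/2) * DE * DF * sin(D)
Area = (1/2) * 16 * 4 * sin(135°)
Area = (1/2) * 16 * 4 * sqrt(2)/2
Area = 16*sqrt(2)

16*sqrt(2)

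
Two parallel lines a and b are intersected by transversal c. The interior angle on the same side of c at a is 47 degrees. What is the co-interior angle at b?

Co-interior angles sum to 180: 180 - 47 = 133 degrees.

133 degrees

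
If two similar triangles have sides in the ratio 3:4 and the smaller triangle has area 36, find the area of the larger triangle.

For similar figures, the area ratio equals the square of the side ratio.
Side ratio (the smaller triangle to the larger triangle) = 3:4, so area ratio = 3^2:4^2 = 9:16.
If the area of the smaller triangle is 36, then the area of the larger triangle = 36 * (16/9) = 64.

64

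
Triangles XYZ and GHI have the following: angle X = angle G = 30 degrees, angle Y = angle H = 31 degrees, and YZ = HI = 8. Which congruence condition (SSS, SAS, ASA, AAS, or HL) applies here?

The given information matches AAS: Two pairs of corresponding angles and a non-included side are equal (Angle-Angle-Side).

AAS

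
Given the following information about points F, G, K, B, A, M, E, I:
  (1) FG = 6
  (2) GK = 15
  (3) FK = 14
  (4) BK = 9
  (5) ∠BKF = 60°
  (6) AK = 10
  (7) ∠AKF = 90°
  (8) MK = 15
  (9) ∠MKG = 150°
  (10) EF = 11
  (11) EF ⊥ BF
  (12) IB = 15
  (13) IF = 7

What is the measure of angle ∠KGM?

Step 1: By the law of cosines on triangle GKM: GM² = 15² + 15² − 2·15·15·cos(150°) = 839.71, so GM ≈ 28.98.
Step 2: By the inverse law of cosines on triangle KGM: cos(∠KGM) = (15² + 28.98² − 15²) / (2·15·28.98) = 839.71/869.33 = 0.9659, so ∠KGM = 15°.

Therefore, the measure of angle ∠KGM = 15°.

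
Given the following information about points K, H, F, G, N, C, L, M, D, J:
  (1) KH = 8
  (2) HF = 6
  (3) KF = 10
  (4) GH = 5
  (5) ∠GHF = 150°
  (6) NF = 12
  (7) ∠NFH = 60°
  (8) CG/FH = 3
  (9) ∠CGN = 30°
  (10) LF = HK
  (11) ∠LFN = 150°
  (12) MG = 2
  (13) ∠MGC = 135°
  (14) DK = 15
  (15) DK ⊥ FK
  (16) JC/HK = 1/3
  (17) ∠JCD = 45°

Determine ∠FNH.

Step 1: By the law of cosines on triangle NFH: NH² = 12² + 6² − 2·12·6·cos(60°) = 108, so NH = 6·√3.
Step 2: By the inverse law of cosines on triangle FNH: cos(∠FNH) = (12² + (6·√3)² − 6²) / (2·12·6·√3) = 216/249.42 = 0.866, so ∠FNH = 30°.

Therefore, the measure of angle ∠FNH = 30°.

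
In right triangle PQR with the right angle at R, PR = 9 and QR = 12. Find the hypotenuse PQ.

In a right triangle, the square of the hypotenuse equals the sum of the squares of the two legs.
The legs are 9 and 12, so the hypotenuse = sqrt(81 + 144) = sqrt(225) = 15.

15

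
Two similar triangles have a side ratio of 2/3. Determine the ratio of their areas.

The ratio of areas of similar triangles equals the square of the side ratio.
Side ratio = 2:3
Area ratio = (2/3)^2 = 4/9 = 4:9

4:9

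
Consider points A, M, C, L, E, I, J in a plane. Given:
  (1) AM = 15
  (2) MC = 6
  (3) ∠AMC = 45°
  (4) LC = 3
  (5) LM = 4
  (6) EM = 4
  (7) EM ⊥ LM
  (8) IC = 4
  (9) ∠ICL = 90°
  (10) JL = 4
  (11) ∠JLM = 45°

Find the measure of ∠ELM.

Step 1: By the law of cosines on triangle LME: LE² = 4² + 4² − 2·4·4·cos(90°) = 32, so LE = 4·√2.
Step 2: By the inverse law of cosines on triangle ELM: cos(∠ELM) = ((4·√2)² + 4² − 4²) / (2·4·√2·4) = 32/45.25 = 0.7071, so ∠ELM = 45°.

Therefore, the measure of angle ∠ELM = 45°.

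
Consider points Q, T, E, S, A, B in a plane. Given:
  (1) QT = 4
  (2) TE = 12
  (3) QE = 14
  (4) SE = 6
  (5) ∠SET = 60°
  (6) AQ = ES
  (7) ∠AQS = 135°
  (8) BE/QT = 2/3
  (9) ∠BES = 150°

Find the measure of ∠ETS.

Step 1: By the law of cosines on triangle TES: TS² = 12² + 6² − 2·12·6·cos(60°) = 108, so TS = 6·√3.
Step 2: By the inverse law of cosines on triangle ETS: cos(∠ETS) = (12² + (6·√3)² − 6²) / (2·12·6·√3) = 216/249.42 = 0.866, so ∠ETS = 30°.

Therefore, the measure of angle ∠ETS = 30°.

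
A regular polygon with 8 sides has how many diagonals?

Each of the 8 vertices connects to 5 non-adjacent vertices via diagonals.
Total connections = 8 × 5 = 40, but each diagonal is counted twice.
Number of diagonals = 40 / 2 = 20.

20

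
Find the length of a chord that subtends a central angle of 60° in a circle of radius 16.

Chord = 2(16) sin(30°) = 16

16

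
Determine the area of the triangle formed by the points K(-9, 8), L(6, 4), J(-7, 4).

Shoelace: Area = (1/2)|-9(4-4) + 6(4-8) + -7(8-4)| = (1/2)(52) = 26

26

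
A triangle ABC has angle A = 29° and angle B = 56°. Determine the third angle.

By the triangle angle sum property, the three interior angles of any triangle add up to 180°.
We know angle A = 29° and angle B = 56°, so their sum is 85°.
Therefore angle C = 180° - 85° = 95°.

95 degrees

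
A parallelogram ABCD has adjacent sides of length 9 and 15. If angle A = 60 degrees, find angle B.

Consecutive angles are supplementary: angle B = 180 - 60 = 120 degrees.

120 degrees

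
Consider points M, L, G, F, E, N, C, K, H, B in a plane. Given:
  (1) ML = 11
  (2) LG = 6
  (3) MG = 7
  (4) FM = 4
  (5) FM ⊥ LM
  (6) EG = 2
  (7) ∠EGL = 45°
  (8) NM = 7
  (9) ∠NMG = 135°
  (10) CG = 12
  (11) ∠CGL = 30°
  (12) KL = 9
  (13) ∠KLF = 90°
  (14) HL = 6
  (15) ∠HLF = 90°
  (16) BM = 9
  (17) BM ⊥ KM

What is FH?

Step 1: By the law of cosines on triangle LMF: LF² = 11² + 4² − 2·11·4·cos(90°) = 137, so LF = √137.
Step 2: By the law of cosines on triangle FLH: FH² = √137² + 6² − 2·√137·6·cos(90°) = 173, so FH = √173.

Therefore, the length of FH = √173.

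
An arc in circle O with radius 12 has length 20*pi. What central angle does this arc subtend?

Arc length L = 2πr × θ/360, so θ = 360L / (2πr).
θ = 360 × 20*pi / (2π × 12)
θ = 300°
θ = 300°

300°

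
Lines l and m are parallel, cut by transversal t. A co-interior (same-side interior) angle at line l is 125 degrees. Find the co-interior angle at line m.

Co-interior angles sum to 180: 180 - 125 = 55 degrees.

55 degrees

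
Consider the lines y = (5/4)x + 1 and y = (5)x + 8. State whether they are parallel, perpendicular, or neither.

Slope of line 1: m1 = 5/4
Slope of line 2: m2 = 5
m1 != m2 (5/4 != 5), so not parallel.
m1 * m2 = (5/4) * (5) = 25/4 != -1, so not perpendicular.
The lines are neither parallel nor perpendicular.

Neither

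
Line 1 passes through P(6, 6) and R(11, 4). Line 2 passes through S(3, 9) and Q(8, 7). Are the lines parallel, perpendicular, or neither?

Slope of line 1: m1 = (4 - 6)/(11 - 6) = -2/5 = -2/5
Slope of line 2: m2 = (7 - 9)/(8 - 3) = -2/5 = -2/5
m1 = m2, so the lines are parallel.

Parallel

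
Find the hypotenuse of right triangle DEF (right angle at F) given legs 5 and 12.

DE = sqrt(5^2 + 12^2) = sqrt(169) = 13

13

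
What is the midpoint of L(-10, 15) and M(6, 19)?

M = ((x₁ + x₂)/2, (y₁ + y₂)/2)
= ((-10 + 6)/2, (15 + 19)/2)
= (-4/2, 34/2) = (-2, 17)

(-2, 17)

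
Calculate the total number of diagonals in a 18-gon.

Total line segments between 18 vertices = C(18,2) = 153.
Subtract the 18 sides: 153 - 18 = 135 diagonals.

135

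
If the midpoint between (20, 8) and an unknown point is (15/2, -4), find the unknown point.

Using the midpoint formula: M = ((x1 + x2)/2, (y1 + y2)/2)
We know M = (15/2, -4) and C = (20, 8)
For x: 15/2 = (20 + x2)/2, so x2 = 2*15/2 - 20 = -5
For y: -4 = (8 + y2)/2, so y2 = 2*-4 - 8 = -16
D = (-5, -16)

(-5, -16)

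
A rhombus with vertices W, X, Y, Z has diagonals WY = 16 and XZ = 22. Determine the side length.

Half-diagonals are 8 and 11. side = sqrt(8^2 + 11^2) = sqrt(185)

sqrt(185)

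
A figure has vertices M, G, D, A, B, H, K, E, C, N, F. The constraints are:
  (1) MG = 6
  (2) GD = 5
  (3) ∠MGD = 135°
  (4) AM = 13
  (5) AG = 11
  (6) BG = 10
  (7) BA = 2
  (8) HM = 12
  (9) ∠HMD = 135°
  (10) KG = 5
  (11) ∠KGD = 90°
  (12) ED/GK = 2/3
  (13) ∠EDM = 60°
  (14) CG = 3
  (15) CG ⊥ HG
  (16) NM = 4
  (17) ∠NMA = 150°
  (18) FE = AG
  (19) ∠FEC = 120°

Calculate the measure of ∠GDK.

Step 1: By the law of cosines on triangle DGK: DK² = 5² + 5² − 2·5·5·cos(90°) = 50, so DK = 5·√2.
Step 2: By the inverse law of cosines on triangle GDK: cos(∠GDK) = (5² + (5·√2)² − 5²) / (2·5·5·√2) = 50/70.71 = 0.7071, so ∠GDK = 45°.

Therefore, the measure of angle ∠GDK = 45°.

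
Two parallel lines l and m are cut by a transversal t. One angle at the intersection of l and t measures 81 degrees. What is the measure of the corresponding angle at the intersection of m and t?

When a transversal crosses parallel lines, angles in the same position at each intersection are called corresponding angles.
These are always equal, so the answer is 81 degrees.

81 degrees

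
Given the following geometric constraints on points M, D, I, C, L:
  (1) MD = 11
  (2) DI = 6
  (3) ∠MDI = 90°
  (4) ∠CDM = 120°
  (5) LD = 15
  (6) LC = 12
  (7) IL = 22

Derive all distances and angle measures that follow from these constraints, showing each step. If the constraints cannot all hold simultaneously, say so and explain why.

These constraints are not satisfiable: by the triangle inequality in triangle DIL, (2) DI = 6 and (5) LD = 15 force IL ≤ 6 + 15 = 21, but (7) says IL = 22. No planar figure meets all of them, so nothing further can be derived.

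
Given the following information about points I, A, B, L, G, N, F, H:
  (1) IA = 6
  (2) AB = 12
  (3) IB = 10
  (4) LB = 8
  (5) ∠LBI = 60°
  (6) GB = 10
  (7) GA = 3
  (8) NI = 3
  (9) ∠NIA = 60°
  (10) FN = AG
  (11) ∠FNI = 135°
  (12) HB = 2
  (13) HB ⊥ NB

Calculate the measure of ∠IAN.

Step 1: By the law of cosines on triangle AIN: AN² = 6² + 3² − 2·6·3·cos(60°) = 27, so AN = 3·√3.
Step 2: By the inverse law of cosines on triangle IAN: cos(∠IAN) = (6² + (3·√3)² − 3²) / (2·6·3·√3) = 54/62.35 = 0.866, so ∠IAN = 30°.

Therefore, the measure of angle ∠IAN = 30°.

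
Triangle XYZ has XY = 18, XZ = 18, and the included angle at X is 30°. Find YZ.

When two sides and the included angle are known, the law of cosines gives the third side.
c^2 = a^2 + b^2 - 2ab cos(C) generalizes the Pythagorean theorem to non-right triangles.
Here: YZ^2 = 324 + 324 - 648*(sqrt(3)/2) = 648 - 324*sqrt(3)
YZ = 18*sqrt(2 - sqrt(3))

18*sqrt(2 - sqrt(3))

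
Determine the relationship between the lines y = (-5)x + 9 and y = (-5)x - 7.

Slope of line 1: m1 = -5
Slope of line 2: m2 = -5
m1 = m2, so the lines are parallel.

Parallel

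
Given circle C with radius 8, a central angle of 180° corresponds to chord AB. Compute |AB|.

Drop a perpendicular from the center to the chord, bisecting both the chord and the central angle.
Each half-chord = r sin(θ/2) = 8 sin(90°).
The full chord = 2 × 8 × sin(90°) = 16.

16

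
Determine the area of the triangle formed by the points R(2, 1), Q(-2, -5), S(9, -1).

The Shoelace formula computes the area from vertex coordinates by summing cross products.
For vertices (2,1), (-2,-5), (9,-1):
Signed sum = 2*-5 - -2*1 + -2*-1 - 9*-5 + 9*1 - 2*-1
= -8 + 47 + 11 = 50
Area = (1/2)|50| = 25.

25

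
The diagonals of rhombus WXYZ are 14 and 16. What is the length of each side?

Half-diagonals are 7 and 8. side = sqrt(7^2 + 8^2) = sqrt(113)

sqrt(113)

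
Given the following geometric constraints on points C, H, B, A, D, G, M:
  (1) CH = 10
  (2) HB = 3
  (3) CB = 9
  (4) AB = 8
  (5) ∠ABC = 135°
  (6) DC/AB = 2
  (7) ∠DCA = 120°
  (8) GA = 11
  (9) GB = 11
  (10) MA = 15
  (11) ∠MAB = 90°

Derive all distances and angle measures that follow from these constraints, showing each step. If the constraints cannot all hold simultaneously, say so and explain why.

The constraints are consistent.

From the given relations:
  DC = 2·AB = 2·8 = 16

Step 1: From CB = 9, BA = 8, and ∠CBA = 135°, by the law of cosines:
  CA² = CB² + BA² - 2·CB·BA·cos(135°) = 81 + 64 + 101.8 = 246.8
  CA ≈ 15.71

Step 2: From BA = 8, AM = 15, and ∠BAM = 90°, by the law of cosines:
  BM² = BA² + AM² - 2·BA·AM·cos(90°) = 64 + 225 - 0 = 289
  BM = 17

Step 3: From CB = 9, CH = 10, BH = 3, by the inverse law of cosines:
  cos(∠BCH) = (CB² + CH² - BH²) / (2·CB·CH)
  ∠BCH = 17.15°

Step 4: From HB = 3, HC = 10, BC = 9, by the inverse law of cosines:
  cos(∠BHC) = (HB² + HC² - BC²) / (2·HB·HC)
  ∠BHC = 62.18°

Step 5: From BA = 8, BG = 11, AG = 11, by the inverse law of cosines:
  cos(∠ABG) = (BA² + BG² - AG²) / (2·BA·BG)
  ∠ABG = 68.68°

Step 6: From BC = 9, BH = 3, CH = 10, by the inverse law of cosines:
  cos(∠CBH) = (BC² + BH² - CH²) / (2·BC·BH)
  ∠CBH = 100.67°

Step 7: From AB = 8, AG = 11, BG = 11, by the inverse law of cosines:
  cos(∠BAG) = (AB² + AG² - BG²) / (2·AB·AG)
  ∠BAG = 68.68°

Step 8: From GA = 11, GB = 11, AB = 8, by the inverse law of cosines:
  cos(∠AGB) = (GA² + GB² - AB²) / (2·GA·GB)
  ∠AGB = 42.65°

Step 9: From AC = 15.71, CD = 16, and ∠ACD = 120°, by the law of cosines:
  AD² = AC² + CD² - 2·AC·CD·cos(120°) = 246.8 + 256 + 251.4 = 754.2
  AD ≈ 27.46

Step 10: From CA = 15.71, CB = 9, AB = 8, by the inverse law of cosines:
  cos(∠ACB) = (CA² + CB² - AB²) / (2·CA·CB)
  ∠ACB = 21.1°

Step 11: From BA = 8, BM = 17, AM = 15, by the inverse law of cosines:
  cos(∠ABM) = (BA² + BM² - AM²) / (2·BA·BM)
  ∠ABM = 61.93°

Step 12: From AB = 8, AC = 15.71, BC = 9, by the inverse law of cosines:
  cos(∠BAC) = (AB² + AC² - BC²) / (2·AB·AC)
  ∠BAC = 23.9°

Step 13: From MA = 15, MB = 17, AB = 8, by the inverse law of cosines:
  cos(∠AMB) = (MA² + MB² - AB²) / (2·MA·MB)
  ∠AMB = 28.07°

Step 14: From AC = 15.71, AD = 27.46, CD = 16, by the inverse law of cosines:
  cos(∠CAD) = (AC² + AD² - CD²) / (2·AC·AD)
  ∠CAD = 30.3°

Step 15: From DA = 27.46, DC = 16, AC = 15.71, by the inverse law of cosines:
  cos(∠ADC) = (DA² + DC² - AC²) / (2·DA·DC)
  ∠ADC = 29.7°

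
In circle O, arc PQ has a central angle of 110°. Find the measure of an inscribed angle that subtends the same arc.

An inscribed angle intercepts an arc from a point on the circle, while the central angle intercepts the same arc from the center.
The inscribed angle is always half the central angle: 110° / 2 = 55°.

55°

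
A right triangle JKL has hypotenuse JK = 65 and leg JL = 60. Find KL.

By the Pythagorean theorem: KL^2 = JK^2 - JL^2
KL^2 = 65^2 - 60^2 = 4225 - 3600 = 625
KL = sqrt(625) = 25

25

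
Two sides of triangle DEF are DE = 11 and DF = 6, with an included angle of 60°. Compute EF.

When two sides and the included angle are known, the law of cosines gives the third side.
c^2 = a^2 + b^2 - 2ab cos(C) generalizes the Pythagorean theorem to non-right triangles.
Here: EF^2 = 121 + 36 - 132*(1/2) = 91
EF = sqrt(91)

sqrt(91)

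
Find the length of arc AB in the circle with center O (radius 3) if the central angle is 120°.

Arc length = 2πr × θ/360
= 2π × 3 × 1/3
= 2*pi

2*pi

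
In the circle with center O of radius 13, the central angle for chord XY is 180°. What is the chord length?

Chord = 2(13) sin(90°) = 26

26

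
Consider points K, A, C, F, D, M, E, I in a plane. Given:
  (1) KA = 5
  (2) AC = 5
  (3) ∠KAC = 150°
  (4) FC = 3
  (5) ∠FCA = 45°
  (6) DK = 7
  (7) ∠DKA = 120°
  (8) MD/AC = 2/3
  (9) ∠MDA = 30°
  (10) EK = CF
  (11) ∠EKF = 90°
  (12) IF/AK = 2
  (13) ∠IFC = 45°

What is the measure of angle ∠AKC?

Step 1: By the law of cosines on triangle KAC: KC² = 5² + 5² − 2·5·5·cos(150°) = 93.3, so KC ≈ 9.66.
Step 2: By the inverse law of cosines on triangle AKC: cos(∠AKC) = (5² + 9.66² − 5²) / (2·5·9.66) = 93.3/96.59 = 0.9659, so ∠AKC = 15°.

Therefore, the measure of angle ∠AKC = 15°.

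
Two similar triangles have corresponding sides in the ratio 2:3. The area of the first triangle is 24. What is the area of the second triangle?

For similar figures, the area ratio equals the square of the side ratio.
Side ratio (the first triangle to the second triangle) = 2:3, so area ratio = 2^2:3^2 = 4:9.
If the area of the first triangle is 24, then the area of the second triangle = 24 * (9/4) = 54.

54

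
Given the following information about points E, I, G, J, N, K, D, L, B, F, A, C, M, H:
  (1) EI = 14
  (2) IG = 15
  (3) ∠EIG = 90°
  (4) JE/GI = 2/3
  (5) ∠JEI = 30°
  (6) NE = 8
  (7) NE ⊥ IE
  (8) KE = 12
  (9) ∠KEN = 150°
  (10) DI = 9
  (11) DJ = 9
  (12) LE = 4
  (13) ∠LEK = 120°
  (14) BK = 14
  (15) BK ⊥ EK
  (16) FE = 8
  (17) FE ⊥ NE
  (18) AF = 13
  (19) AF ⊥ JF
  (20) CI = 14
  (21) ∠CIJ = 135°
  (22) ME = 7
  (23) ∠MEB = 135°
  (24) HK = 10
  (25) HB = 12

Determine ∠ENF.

Step 1: By the law of cosines on triangle NEF: NF² = 8² + 8² − 2·8·8·cos(90°) = 128, so NF = 8·√2.
Step 2: By the inverse law of cosines on triangle ENF: cos(∠ENF) = (8² + (8·√2)² − 8²) / (2·8·8·√2) = 128/181.02 = 0.7071, so ∠ENF = 45°.

Therefore, the measure of angle ∠ENF = 45°.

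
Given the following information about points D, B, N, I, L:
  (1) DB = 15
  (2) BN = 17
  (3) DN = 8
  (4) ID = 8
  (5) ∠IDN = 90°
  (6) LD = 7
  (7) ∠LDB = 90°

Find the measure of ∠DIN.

Step 1: By the law of cosines on triangle IDN: IN² = 8² + 8² − 2·8·8·cos(90°) = 128, so IN = 8·√2.
Step 2: By the inverse law of cosines on triangle DIN: cos(∠DIN) = (8² + (8·√2)² − 8²) / (2·8·8·√2) = 128/181.02 = 0.7071, so ∠DIN = 45°.

Therefore, the measure of angle ∠DIN = 45°.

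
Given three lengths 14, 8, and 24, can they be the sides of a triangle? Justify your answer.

Check the triangle inequality: 14 + 8 = 22 ≤ 24.
Since the sum of two sides does not exceed the third, no triangle can be formed.

No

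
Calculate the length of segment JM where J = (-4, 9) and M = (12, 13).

The horizontal distance is |12 - -4| = 16 and the vertical distance is |13 - 9| = 4.
By the Pythagorean theorem, d = sqrt(16^2 + 4^2) = sqrt(272) = 4*sqrt(17).

4*sqrt(17)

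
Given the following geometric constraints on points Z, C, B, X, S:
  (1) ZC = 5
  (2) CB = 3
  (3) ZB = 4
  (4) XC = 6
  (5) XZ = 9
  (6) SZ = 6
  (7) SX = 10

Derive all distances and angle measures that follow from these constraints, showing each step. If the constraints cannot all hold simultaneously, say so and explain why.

The constraints are consistent.

Step 1: From ZB = 4, ZC = 5, BC = 3, by the inverse law of cosines:
  cos(∠BZC) = (ZB² + ZC² - BC²) / (2·ZB·ZC)
  ∠BZC = 36.87°

Step 2: From ZC = 5, ZX = 9, CX = 6, by the inverse law of cosines:
  cos(∠CZX) = (ZC² + ZX² - CX²) / (2·ZC·ZX)
  ∠CZX = 38.94°

Step 3: From ZS = 6, ZX = 9, SX = 10, by the inverse law of cosines:
  cos(∠SZX) = (ZS² + ZX² - SX²) / (2·ZS·ZX)
  ∠SZX = 80.94°

Step 4: From CB = 3, CZ = 5, BZ = 4, by the inverse law of cosines:
  cos(∠BCZ) = (CB² + CZ² - BZ²) / (2·CB·CZ)
  ∠BCZ = 53.13°

Step 5: From CX = 6, CZ = 5, XZ = 9, by the inverse law of cosines:
  cos(∠XCZ) = (CX² + CZ² - XZ²) / (2·CX·CZ)
  ∠XCZ = 109.47°

Step 6: From BC = 3, BZ = 4, CZ = 5, by the inverse law of cosines:
  cos(∠CBZ) = (BC² + BZ² - CZ²) / (2·BC·BZ)
  ∠CBZ = 90°

Step 7: From XC = 6, XZ = 9, CZ = 5, by the inverse law of cosines:
  cos(∠CXZ) = (XC² + XZ² - CZ²) / (2·XC·XZ)
  ∠CXZ = 31.59°

Step 8: From XS = 10, XZ = 9, SZ = 6, by the inverse law of cosines:
  cos(∠SXZ) = (XS² + XZ² - SZ²) / (2·XS·XZ)
  ∠SXZ = 36.34°

Step 9: From SX = 10, SZ = 6, XZ = 9, by the inverse law of cosines:
  cos(∠XSZ) = (SX² + SZ² - XZ²) / (2·SX·SZ)
  ∠XSZ = 62.72°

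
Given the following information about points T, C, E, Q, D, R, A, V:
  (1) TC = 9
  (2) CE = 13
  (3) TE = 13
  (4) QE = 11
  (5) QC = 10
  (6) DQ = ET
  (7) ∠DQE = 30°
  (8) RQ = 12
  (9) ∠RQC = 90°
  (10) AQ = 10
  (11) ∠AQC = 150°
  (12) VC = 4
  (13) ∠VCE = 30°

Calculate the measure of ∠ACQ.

Step 1: By the law of cosines on triangle CQA: CA² = 10² + 10² − 2·10·10·cos(150°) = 373.21, so CA ≈ 19.32.
Step 2: By the inverse law of cosines on triangle ACQ: cos(∠ACQ) = (19.32² + 10² − 10²) / (2·19.32·10) = 373.21/386.37 = 0.9659, so ∠ACQ = 15°.

Therefore, the measure of angle ∠ACQ = 15°.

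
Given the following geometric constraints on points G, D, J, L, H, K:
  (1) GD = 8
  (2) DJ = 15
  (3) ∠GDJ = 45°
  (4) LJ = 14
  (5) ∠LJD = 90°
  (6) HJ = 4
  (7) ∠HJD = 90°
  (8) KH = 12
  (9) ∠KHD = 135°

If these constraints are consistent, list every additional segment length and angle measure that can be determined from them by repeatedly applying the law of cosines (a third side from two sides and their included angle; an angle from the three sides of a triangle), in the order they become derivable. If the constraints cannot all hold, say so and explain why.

The constraints are consistent. Derivable facts, in order:
After 1 step:
- DH ≈ 15.52
- DL ≈ 20.52
- GJ ≈ 10.92
After 2 steps:
- DK ≈ 25.46
- ∠DGJ = 103.81°
- ∠DHJ = 75.07°
- ∠DJG = 31.19°
- ∠DLJ = 46.97°
- ∠HDJ = 14.93°
- ∠JDL = 43.03°
After 3 steps:
- ∠DKH = 25.54°
- ∠HDK = 19.46°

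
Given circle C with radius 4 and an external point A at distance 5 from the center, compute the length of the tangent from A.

The tangent, radius, and line from the external point to the center form a right triangle.
The right angle is where the tangent meets the radius.
By the Pythagorean theorem: tangent² + 4² = 5²
tangent² = 25 - 16 = 9
tangent = 3

3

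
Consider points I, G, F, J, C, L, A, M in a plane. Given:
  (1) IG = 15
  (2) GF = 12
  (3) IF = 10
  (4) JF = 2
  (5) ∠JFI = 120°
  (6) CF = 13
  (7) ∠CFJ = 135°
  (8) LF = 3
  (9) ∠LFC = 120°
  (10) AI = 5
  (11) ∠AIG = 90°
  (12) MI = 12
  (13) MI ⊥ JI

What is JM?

Step 1: By the law of cosines on triangle JFI: JI² = 2² + 10² − 2·2·10·cos(120°) = 124, so JI = 2·√31.
Step 2: By the law of cosines on triangle JIM: JM² = (2·√31)² + 12² − 2·2·√31·12·cos(90°) = 268, so JM = 2·√67.

Therefore, the length of JM = 2·√67.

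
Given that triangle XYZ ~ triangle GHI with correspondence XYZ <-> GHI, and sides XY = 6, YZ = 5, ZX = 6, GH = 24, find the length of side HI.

k = 24/6 = 4. HI = 4 * 5 = 20.

20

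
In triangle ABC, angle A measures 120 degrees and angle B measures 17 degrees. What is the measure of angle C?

angle C = 180 - 120 - 17 = 43 degrees.

43 degrees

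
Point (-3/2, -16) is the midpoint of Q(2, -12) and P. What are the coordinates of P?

Using the midpoint formula: M = ((x1 + x2)/2, (y1 + y2)/2)
We know M = (-3/2, -16) and Q = (2, -12)
For x: -3/2 = (2 + x2)/2, so x2 = 2*-3/2 - 2 = -5
For y: -16 = (-12 + y2)/2, so y2 = 2*-16 - -12 = -20
P = (-5, -20)

(-5, -20)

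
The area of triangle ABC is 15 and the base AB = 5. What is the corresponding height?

Rearranging the area formula Area = (1/2) * base * height:
height = 2 * Area / base = 2 * 15 / 5 = 6.

6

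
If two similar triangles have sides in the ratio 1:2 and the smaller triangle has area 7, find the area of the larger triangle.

The ratio of areas of similar triangles = (side ratio)^2.
Side ratio = 1:2, so area ratio = 1:4.
Area of the larger triangle / Area of the smaller triangle = 4/1
Area of the larger triangle = 7 * 4/1 = 28

28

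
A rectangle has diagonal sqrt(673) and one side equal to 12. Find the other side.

b = sqrt(d^2 - a^2) = sqrt(673 - 144) = sqrt(529) = 23

23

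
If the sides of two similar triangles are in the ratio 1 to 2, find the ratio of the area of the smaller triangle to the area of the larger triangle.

Area scales with the square of linear dimensions. If every length is multiplied by 1/2, then the area is multiplied by (1/2)^2 = 1/4.
The area ratio is 1:4.

1:4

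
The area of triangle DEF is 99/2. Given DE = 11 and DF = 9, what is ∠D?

Area = (1/2) * a * b * sin(C)
sin(C) = 2 * Area / (a * b)
sin(C) = 2 * 99/2 / (11 * 9)
sin(C) = 1
C = arcsin(1) = 90°

90°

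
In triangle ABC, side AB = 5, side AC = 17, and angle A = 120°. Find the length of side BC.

By the law of cosines: BC^2 = AB^2 + AC^2 - 2*AB*AC*cos(A)
BC^2 = 5^2 + 17^2 - 2*5*17*cos(120°)
BC^2 = 25 + 289 - 170*(-1/2)
BC^2 = 399
BC = sqrt(399)

sqrt(399)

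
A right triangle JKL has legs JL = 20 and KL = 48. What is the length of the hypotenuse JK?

JK = sqrt(20^2 + 48^2) = sqrt(2704) = 52

52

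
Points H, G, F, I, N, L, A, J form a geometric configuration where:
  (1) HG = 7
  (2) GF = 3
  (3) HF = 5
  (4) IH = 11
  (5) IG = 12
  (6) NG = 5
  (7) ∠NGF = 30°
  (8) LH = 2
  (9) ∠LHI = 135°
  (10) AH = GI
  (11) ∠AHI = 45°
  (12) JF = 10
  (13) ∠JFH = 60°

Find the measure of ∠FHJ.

Step 1: By the law of cosines on triangle HFJ: HJ² = 5² + 10² − 2·5·10·cos(60°) = 75, so HJ = 5·√3.
Step 2: By the inverse law of cosines on triangle FHJ: cos(∠FHJ) = (5² + (5·√3)² − 10²) / (2·5·5·√3) = 0/86.6 = 0, so ∠FHJ = 90°.

Therefore, the measure of angle ∠FHJ = 90°.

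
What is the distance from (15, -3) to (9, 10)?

d = sqrt((9 - 15)^2 + (10 - -3)^2)
d = sqrt(-6^2 + 13^2)
d = sqrt(36 + 169)
d = sqrt(205)

sqrt(205)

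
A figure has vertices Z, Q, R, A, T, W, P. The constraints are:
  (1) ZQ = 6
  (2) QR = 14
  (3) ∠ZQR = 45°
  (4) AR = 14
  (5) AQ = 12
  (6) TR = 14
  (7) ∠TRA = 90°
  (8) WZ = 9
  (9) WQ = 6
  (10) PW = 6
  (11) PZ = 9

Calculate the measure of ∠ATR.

Step 1: By the law of cosines on triangle TRA: TA² = 14² + 14² − 2·14·14·cos(90°) = 392, so TA = 14·√2.
Step 2: By the inverse law of cosines on triangle ATR: cos(∠ATR) = ((14·√2)² + 14² − 14²) / (2·14·√2·14) = 392/554.37 = 0.7071, so ∠ATR = 45°.

Therefore, the measure of angle ∠ATR = 45°.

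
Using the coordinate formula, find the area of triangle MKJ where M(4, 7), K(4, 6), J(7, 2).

Using the Shoelace formula for a triangle:
Area = (1/2)|x0(y1 - y2) + x1(y2 - y0) + x2(y0 - y1)|
Area = (1/2)|4(6 - 2) + 4(2 - 7) + 7(7 - 6)|
Area = (1/2)|16 + -20 + 7|
Area = (1/2)|3|
Area = (1/2)(3)
Area = 3/2

3/2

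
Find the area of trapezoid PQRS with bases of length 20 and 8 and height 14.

Area = (20 + 8) * 14 / 2 = 392 / 2 = 196

196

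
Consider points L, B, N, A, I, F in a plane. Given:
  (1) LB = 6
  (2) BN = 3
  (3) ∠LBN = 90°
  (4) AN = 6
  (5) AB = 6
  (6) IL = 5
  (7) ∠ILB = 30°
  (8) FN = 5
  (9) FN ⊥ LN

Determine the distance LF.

Step 1: By the law of cosines on triangle LBN: LN² = 6² + 3² − 2·6·3·cos(90°) = 45, so LN = 3·√5.
Step 2: By the law of cosines on triangle LNF: LF² = (3·√5)² + 5² − 2·3·√5·5·cos(90°) = 70, so LF = √70.

Therefore, the length of LF = √70.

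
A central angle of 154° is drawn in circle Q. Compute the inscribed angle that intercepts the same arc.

An inscribed angle intercepts an arc from a point on the circle, while the central angle intercepts the same arc from the center.
The inscribed angle is always half the central angle: 154° / 2 = 77°.

77°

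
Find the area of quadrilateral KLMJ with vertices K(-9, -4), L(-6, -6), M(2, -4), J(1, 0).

Shoelace: sum of cross terms = 66, Area = (1/2)|66| = 33

33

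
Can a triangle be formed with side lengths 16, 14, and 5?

Check all three triangle inequalities:
16 + 14 = 30 > 5 ✓
16 + 5 = 21 > 14 ✓
14 + 5 = 19 > 16 ✓
All conditions hold, so these sides form a valid triangle.

Yes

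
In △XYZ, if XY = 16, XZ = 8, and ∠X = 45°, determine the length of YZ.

By the law of cosines: YZ^2 = XY^2 + XZ^2 - 2*XY*XZ*cos(X)
YZ^2 = 16^2 + 8^2 - 2*16*8*cos(45°)
YZ^2 = 256 + 64 - 256*(sqrt(2)/2)
YZ^2 = 320 - 128*sqrt(2)
YZ = 8*sqrt(5 - 2*sqrt(2))

8*sqrt(5 - 2*sqrt(2))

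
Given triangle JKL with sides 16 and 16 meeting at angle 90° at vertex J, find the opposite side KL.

Since angle J = 90°, this is a right triangle and the law of cosines reduces to the Pythagorean theorem.
KL^2 = 16^2 + 16^2 = 512
KL = 16*sqrt(2)

16*sqrt(2)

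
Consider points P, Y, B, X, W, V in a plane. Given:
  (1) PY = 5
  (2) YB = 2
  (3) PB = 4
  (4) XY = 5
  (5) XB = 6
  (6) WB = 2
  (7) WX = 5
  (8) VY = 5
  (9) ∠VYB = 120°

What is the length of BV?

Step 1: By the law of cosines on triangle BYV: BV² = 2² + 5² − 2·2·5·cos(120°) = 39, so BV = √39.

Therefore, the length of BV = √39.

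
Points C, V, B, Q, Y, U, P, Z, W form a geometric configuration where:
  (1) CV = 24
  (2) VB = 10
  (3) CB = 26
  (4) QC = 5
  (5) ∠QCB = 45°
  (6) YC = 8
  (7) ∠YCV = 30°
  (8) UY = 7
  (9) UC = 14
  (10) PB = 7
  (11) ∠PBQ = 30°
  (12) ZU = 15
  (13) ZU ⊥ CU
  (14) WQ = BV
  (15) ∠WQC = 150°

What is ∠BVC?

Step 1: By the inverse law of cosines on triangle BVC: cos(∠BVC) = (10² + 24² − 26²) / (2·10·24) = 0/480 = 0, so ∠BVC = 90°.

Therefore, the measure of angle ∠BVC = 90°.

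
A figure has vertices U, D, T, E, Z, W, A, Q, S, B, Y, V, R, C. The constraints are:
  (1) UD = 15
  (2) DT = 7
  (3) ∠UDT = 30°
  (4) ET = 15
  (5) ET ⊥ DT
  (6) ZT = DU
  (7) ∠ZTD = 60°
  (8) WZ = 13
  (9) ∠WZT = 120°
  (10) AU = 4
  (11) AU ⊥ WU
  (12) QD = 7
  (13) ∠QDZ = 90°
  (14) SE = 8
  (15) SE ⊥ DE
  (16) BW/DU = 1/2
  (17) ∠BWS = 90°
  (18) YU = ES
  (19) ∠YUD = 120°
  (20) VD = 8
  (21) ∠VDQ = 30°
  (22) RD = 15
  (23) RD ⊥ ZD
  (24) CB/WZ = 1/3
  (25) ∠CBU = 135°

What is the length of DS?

Step 1: By the law of cosines on triangle ETD: ED² = 15² + 7² − 2·15·7·cos(90°) = 274, so ED ≈ 16.55.
Step 2: By the law of cosines on triangle DES: DS² = 16.55² + 8² − 2·16.55·8·cos(90°) = 338, so DS = 13·√2.

Therefore, the length of DS = 13·√2.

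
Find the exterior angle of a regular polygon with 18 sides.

Each exterior angle of a regular n-gon is 360 / n.
For n = 18: 360 / 18 = 20 degrees.

20 degrees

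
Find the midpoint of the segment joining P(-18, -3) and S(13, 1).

M = ((x₁ + x₂)/2, (y₁ + y₂)/2)
= ((-18 + 13)/2, (-3 + 1)/2)
= (-5/2, -2/2) = (-5/2, -1)

(-5/2, -1)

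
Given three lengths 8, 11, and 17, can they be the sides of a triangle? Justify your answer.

Check all three triangle inequalities:
8 + 11 = 19 > 17 ✓
8 + 17 = 25 > 11 ✓
11 + 17 = 28 > 8 ✓
All conditions hold, so these sides form a valid triangle.

Yes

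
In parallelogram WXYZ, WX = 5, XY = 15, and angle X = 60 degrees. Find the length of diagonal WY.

Using the law of cosines:
d^2 = 5^2 + 15^2 - 2(5)(15)cos(60 degrees)
d^2 = 25 + 225 - 150*1/2
d^2 = 175
d = 5*sqrt(7)

5*sqrt(7)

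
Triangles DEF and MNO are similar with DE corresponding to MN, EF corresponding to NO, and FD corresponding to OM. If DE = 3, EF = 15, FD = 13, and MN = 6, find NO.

Since the triangles are similar, the ratio of corresponding sides is constant.
Scale factor k = MN / DE = 6 / 3 = 2
NO = k * EF = 2 * 15 = 30

30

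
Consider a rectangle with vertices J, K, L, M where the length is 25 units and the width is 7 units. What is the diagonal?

d = sqrt(25^2 + 7^2) = sqrt(674)

sqrt(674)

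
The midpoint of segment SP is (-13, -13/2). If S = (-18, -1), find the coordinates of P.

Using the midpoint formula: M = ((x1 + x2)/2, (y1 + y2)/2)
We know M = (-13, -13/2) and S = (-18, -1)
For x: -13 = (-18 + x2)/2, so x2 = 2*-13 - -18 = -8
For y: -13/2 = (-1 + y2)/2, so y2 = 2*-13/2 - -1 = -12
P = (-8, -12)

(-8, -12)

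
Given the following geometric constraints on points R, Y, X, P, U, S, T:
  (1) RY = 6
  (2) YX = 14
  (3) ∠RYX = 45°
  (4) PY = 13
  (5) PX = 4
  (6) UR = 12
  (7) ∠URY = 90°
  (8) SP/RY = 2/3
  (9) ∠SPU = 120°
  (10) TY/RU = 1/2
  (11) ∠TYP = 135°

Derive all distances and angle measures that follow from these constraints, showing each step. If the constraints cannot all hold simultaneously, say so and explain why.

The constraints are consistent.

From the given relations:
  SP = 2/3·RY = 2/3·6 = 4
  TY = 1/2·RU = 1/2·12 = 6

Step 1: From RY = 6, YX = 14, and ∠RYX = 45°, by the law of cosines:
  RX² = RY² + YX² - 2·RY·YX·cos(45°) = 36 + 196 - 118.8 = 113.2
  RX ≈ 10.64

Step 2: From YR = 6, RU = 12, and ∠YRU = 90°, by the law of cosines:
  YU² = YR² + RU² - 2·YR·RU·cos(90°) = 36 + 144 - 0 = 180
  YU = 6·√5

Step 3: From PY = 13, YT = 6, and ∠PYT = 135°, by the law of cosines:
  PT² = PY² + YT² - 2·PY·YT·cos(135°) = 169 + 36 + 110.3 = 315.3
  PT ≈ 17.76

Step 4: From YP = 13, YX = 14, PX = 4, by the inverse law of cosines:
  cos(∠PYX) = (YP² + YX² - PX²) / (2·YP·YX)
  ∠PYX = 16.51°

Step 5: From XP = 4, XY = 14, PY = 13, by the inverse law of cosines:
  cos(∠PXY) = (XP² + XY² - PY²) / (2·XP·XY)
  ∠PXY = 67.42°

Step 6: From PX = 4, PY = 13, XY = 14, by the inverse law of cosines:
  cos(∠XPY) = (PX² + PY² - XY²) / (2·PX·PY)
  ∠XPY = 96.07°

Step 7: From RX = 10.64, RY = 6, XY = 14, by the inverse law of cosines:
  cos(∠XRY) = (RX² + RY² - XY²) / (2·RX·RY)
  ∠XRY = 111.5°

Step 8: From YR = 6, YU = 6·√5, RU = 12, by the inverse law of cosines:
  cos(∠RYU) = (YR² + YU² - RU²) / (2·YR·YU)
  ∠RYU = 63.43°

Step 9: From XR = 10.64, XY = 14, RY = 6, by the inverse law of cosines:
  cos(∠RXY) = (XR² + XY² - RY²) / (2·XR·XY)
  ∠RXY = 23.5°

Step 10: From PT = 17.76, PY = 13, TY = 6, by the inverse law of cosines:
  cos(∠TPY) = (PT² + PY² - TY²) / (2·PT·PY)
  ∠TPY = 13.82°

Step 11: From UR = 12, UY = 6·√5, RY = 6, by the inverse law of cosines:
  cos(∠RUY) = (UR² + UY² - RY²) / (2·UR·UY)
  ∠RUY = 26.57°

Step 12: From TP = 17.76, TY = 6, PY = 13, by the inverse law of cosines:
  cos(∠PTY) = (TP² + TY² - PY²) / (2·TP·TY)
  ∠PTY = 31.18°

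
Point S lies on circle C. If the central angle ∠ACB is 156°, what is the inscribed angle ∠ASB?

By the inscribed angle theorem, the inscribed angle is half the central angle.
Inscribed angle = 156° / 2 = 78°

78°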